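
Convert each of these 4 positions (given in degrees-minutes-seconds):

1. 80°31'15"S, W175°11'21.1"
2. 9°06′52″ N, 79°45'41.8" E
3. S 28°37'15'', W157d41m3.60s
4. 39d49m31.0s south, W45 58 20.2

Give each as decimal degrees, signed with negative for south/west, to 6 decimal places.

Point 1:
  Lat: 31′ + 15″ = 31.25000′; 80 + 31.25000/60 = 80.5208333
  S ⇒ negate
  λ: 175° + 11/60 + 21.1/3600 = 175 + 0.183333 + 0.005861 = 175.1891944
  hemisphere W, so the sign is −
Point 2:
  φ: 9° + 6/60 + 52/3600 = 9 + 0.100000 + 0.014444 = 9.1144444
  N ⇒ keep positive
  Lon: 79 + 45/60 + 41.8/3600 = 79.7616111
  E → positive
Point 3:
  Lat: 28 + 37/60 + 15/3600 = 28.6208333
  S ⇒ negate
  Lon: 157 + 41/60 + 3.6/3600 = 157.6843333
  W ⇒ negate
Point 4:
  Lat: 49′ + 31″ = 49.51667′; 39 + 49.51667/60 = 39.8252778
  S ⇒ negate
  Lon: 45 + 58/60 + 20.2/3600 = 45.9722778
  hemisphere W, so the sign is −

1. -80.520833, -175.189194
2. 9.114444, 79.761611
3. -28.620833, -157.684333
4. -39.825278, -45.972278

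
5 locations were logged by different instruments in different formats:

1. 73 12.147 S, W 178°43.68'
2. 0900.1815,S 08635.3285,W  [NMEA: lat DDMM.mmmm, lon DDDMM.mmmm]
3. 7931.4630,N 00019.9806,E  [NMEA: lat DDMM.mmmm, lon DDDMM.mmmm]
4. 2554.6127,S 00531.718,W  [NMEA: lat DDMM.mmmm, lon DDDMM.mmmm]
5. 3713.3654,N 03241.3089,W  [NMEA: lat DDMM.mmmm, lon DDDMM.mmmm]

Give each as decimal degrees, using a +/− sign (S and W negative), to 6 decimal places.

Point 1:
  φ: 12.147′ = 0.202450°; total 73.2024500
  S → negative
  Lon: 43.68′ = 0.728000°; total 178.7280000
  hemisphere W, so the sign is −
Point 2:
  Latitude: split at 2 digits → 09° and 0.1815′; 9 + 0.1815/60 = 9.0030250
  S → negative
  Longitude: degrees = first 3 digits = 86, minutes = 35.3285; 86 + 35.3285/60 = 86.5888083
  W ⇒ negate
Point 3:
  Lat: split at 2 digits → 79° and 31.463′; 79 + 31.463/60 = 79.5243833
  N → positive
  λ: degrees = first 3 digits = 0, minutes = 19.9806; 0 + 19.9806/60 = 0.3330100
  E ⇒ keep positive
Point 4:
  Latitude: split at 2 digits → 25° and 54.6127′; 25 + 54.6127/60 = 25.9102117
  S → negative
  Longitude: degrees = first 3 digits = 5, minutes = 31.718; 5 + 31.718/60 = 5.5286333
  W → negative
Point 5:
  Latitude: degrees = first 2 digits = 37, minutes = 13.3654; 37 + 13.3654/60 = 37.2227567
  N ⇒ keep positive
  λ: split at 3 digits → 032° and 41.3089′; 32 + 41.3089/60 = 32.6884817
  hemisphere W, so the sign is −

1. -73.202450, -178.728000
2. -9.003025, -86.588808
3. 79.524383, 0.333010
4. -25.910212, -5.528633
5. 37.222757, -32.688482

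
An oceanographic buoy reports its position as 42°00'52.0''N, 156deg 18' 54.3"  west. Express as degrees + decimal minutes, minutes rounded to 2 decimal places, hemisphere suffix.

42° 0.87′ N, 156° 18.91′ W

Latitude: seconds/60 = 0.86667; minutes = 0 + 0.86667 = 0.8667
Longitude: seconds/60 = 0.90500; minutes = 18 + 0.90500 = 18.9050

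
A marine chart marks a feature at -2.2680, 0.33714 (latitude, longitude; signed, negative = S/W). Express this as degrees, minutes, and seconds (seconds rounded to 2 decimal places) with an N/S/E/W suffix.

2°16′4.80″ S, 0°20′13.70″ E

Latitude is negative → S; |value| = 2.268000
φ: whole degrees 2; 16.08000′ → 16′ and 4.8000″
Longitude: 0.337140 × 60 = 20.22840′ → 20′, remainder × 60 = 13.7040″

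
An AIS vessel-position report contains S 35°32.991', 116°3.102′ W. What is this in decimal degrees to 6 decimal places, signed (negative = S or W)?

φ: 35 + 32.991/60 = 35.5498500
S ⇒ negate
λ: 116 + 3.102/60 = 116.0517000
hemisphere W, so the sign is −

-35.549850, -116.051700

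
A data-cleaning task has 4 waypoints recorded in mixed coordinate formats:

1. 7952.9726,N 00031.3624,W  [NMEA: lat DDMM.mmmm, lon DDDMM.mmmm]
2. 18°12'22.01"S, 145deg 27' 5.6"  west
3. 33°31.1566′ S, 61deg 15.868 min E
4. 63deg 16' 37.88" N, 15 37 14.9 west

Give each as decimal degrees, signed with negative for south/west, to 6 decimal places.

1. 79.882877, -0.522707
2. -18.206114, -145.451556
3. -33.519277, 61.264467
4. 63.277189, -15.620806

Point 1:
  Lat: split at 2 digits → 79° and 52.9726′; 79 + 52.9726/60 = 79.8828767
  N ⇒ keep positive
  Lon: split at 3 digits → 000° and 31.3624′; 0 + 31.3624/60 = 0.5227067
  W ⇒ negate
Point 2:
  φ: 18 + 12/60 + 22.01/3600 = 18.2061139
  S → negative
  λ: 27′ + 5.6″ = 27.09333′; 145 + 27.09333/60 = 145.4515556
  W → negative
Point 3:
  φ: 33 + 31.1566/60 = 33.5192767
  S ⇒ negate
  λ: 61 + 15.868/60 = 61.2644667
  E ⇒ keep positive
Point 4:
  Latitude: 63 + 16/60 + 37.88/3600 = 63.2771889
  N ⇒ keep positive
  λ: 37′ + 14.9″ = 37.24833′; 15 + 37.24833/60 = 15.6208056
  W → negative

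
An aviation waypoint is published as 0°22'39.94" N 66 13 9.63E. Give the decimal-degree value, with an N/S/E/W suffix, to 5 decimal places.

Lat: 0° + 22/60 + 39.94/3600 = 0 + 0.366667 + 0.011094 = 0.377761
Lon: 66 + 13/60 + 9.63/3600 = 66.219342

0.37776° N, 66.21934° E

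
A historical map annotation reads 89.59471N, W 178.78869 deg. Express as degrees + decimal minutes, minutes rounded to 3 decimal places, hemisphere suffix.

89° 35.683′ N, 178° 47.321′ W

Lat: minutes = (89.594710 − 89) × 60 = 35.68260
Longitude: minutes = (178.788690 − 178) × 60 = 47.32140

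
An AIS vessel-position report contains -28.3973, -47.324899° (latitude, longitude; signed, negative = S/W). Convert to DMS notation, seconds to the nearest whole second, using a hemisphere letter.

Latitude is negative → S; |value| = 28.397300
φ: 0.397300 × 60 = 23.83800′ → 23′, remainder × 60 = 50.28″
Longitude is negative → W; |value| = 47.324899
λ: 0.324899° → 19.49394′; 0.49394 × 60 = 29.64″

28°23′50″ S, 47°19′30″ W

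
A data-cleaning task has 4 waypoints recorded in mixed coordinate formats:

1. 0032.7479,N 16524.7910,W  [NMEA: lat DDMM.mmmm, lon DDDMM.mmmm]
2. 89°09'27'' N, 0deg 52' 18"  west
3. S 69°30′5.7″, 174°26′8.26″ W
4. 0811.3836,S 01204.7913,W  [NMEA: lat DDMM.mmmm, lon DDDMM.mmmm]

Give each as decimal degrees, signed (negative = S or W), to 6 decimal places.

1. 0.545798, -165.413183
2. 89.157500, -0.871667
3. -69.501583, -174.435628
4. -8.189727, -12.079855

Point 1:
  Latitude: degrees = first 2 digits = 0, minutes = 32.7479; 0 + 32.7479/60 = 0.5457983
  N ⇒ keep positive
  Lon: split at 3 digits → 165° and 24.791′; 165 + 24.791/60 = 165.4131833
  W → negative
Point 2:
  φ: 89 + 9/60 + 27/3600 = 89.1575000
  N ⇒ keep positive
  Lon: 0° + 52/60 + 18/3600 = 0 + 0.866667 + 0.005000 = 0.8716667
  W → negative
Point 3:
  Latitude: 69° + 30/60 + 5.7/3600 = 69 + 0.500000 + 0.001583 = 69.5015833
  hemisphere S, so the sign is −
  Lon: 174° + 26/60 + 8.26/3600 = 174 + 0.433333 + 0.002294 = 174.4356278
  W ⇒ negate
Point 4:
  φ: split at 2 digits → 08° and 11.3836′; 8 + 11.3836/60 = 8.1897267
  S ⇒ negate
  λ: degrees = first 3 digits = 12, minutes = 4.7913; 12 + 4.7913/60 = 12.0798550
  W ⇒ negate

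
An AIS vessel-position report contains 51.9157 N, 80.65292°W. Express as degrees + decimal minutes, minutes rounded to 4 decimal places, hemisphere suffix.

51° 54.9420′ N, 80° 39.1752′ W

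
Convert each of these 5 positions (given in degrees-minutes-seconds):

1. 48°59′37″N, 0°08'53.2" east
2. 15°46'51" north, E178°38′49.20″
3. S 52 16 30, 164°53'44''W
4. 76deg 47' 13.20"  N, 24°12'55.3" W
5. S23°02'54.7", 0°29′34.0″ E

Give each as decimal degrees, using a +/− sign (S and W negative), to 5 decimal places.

Point 1:
  Latitude: 59′ + 37″ = 59.61667′; 48 + 59.61667/60 = 48.993611
  N → positive
  Longitude: 8′ + 53.2″ = 8.88667′; 0 + 8.88667/60 = 0.148111
  E → positive
Point 2:
  Latitude: 46′ + 51″ = 46.85000′; 15 + 46.85000/60 = 15.780833
  N ⇒ keep positive
  Longitude: 38′ + 49.2″ = 38.82000′; 178 + 38.82000/60 = 178.647000
  E ⇒ keep positive
Point 3:
  Latitude: 52° + 16/60 + 30/3600 = 52 + 0.266667 + 0.008333 = 52.275000
  hemisphere S, so the sign is −
  Longitude: 164° + 53/60 + 44/3600 = 164 + 0.883333 + 0.012222 = 164.895556
  hemisphere W, so the sign is −
Point 4:
  Lat: 76° + 47/60 + 13.2/3600 = 76 + 0.783333 + 0.003667 = 76.787000
  N ⇒ keep positive
  Lon: 24° + 12/60 + 55.3/3600 = 24 + 0.200000 + 0.015361 = 24.215361
  W ⇒ negate
Point 5:
  Lat: 2′ + 54.7″ = 2.91167′; 23 + 2.91167/60 = 23.048528
  S ⇒ negate
  λ: 0 + 29/60 + 34/3600 = 0.492778
  E → positive

1. 48.99361, 0.14811
2. 15.78083, 178.64700
3. -52.27500, -164.89556
4. 76.78700, -24.21536
5. -23.04853, 0.49278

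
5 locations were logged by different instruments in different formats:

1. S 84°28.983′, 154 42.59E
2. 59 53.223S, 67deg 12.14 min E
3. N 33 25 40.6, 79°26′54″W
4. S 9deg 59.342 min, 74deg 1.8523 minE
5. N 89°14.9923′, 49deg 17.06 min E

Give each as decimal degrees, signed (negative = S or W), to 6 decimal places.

Point 1:
  φ: 28.983′ = 0.483050°; total 84.4830500
  hemisphere S, so the sign is −
  Lon: 42.59′ = 0.709833°; total 154.7098333
  E → positive
Point 2:
  Lat: 59 + 53.223/60 = 59.8870500
  S → negative
  Lon: 67 + 12.14/60 = 67.2023333
  E → positive
Point 3:
  Lat: 33 + 25/60 + 40.6/3600 = 33.4279444
  N → positive
  Lon: 79 + 26/60 + 54/3600 = 79.4483333
  W → negative
Point 4:
  φ: 9 + 59.342/60 = 9.9890333
  S → negative
  λ: 1.8523′ = 0.030872°; total 74.0308717
  E ⇒ keep positive
Point 5:
  φ: 14.9923′ = 0.249872°; total 89.2498717
  N ⇒ keep positive
  Lon: 49 + 17.06/60 = 49.2843333
  E → positive

1. -84.483050, 154.709833
2. -59.887050, 67.202333
3. 33.427944, -79.448333
4. -9.989033, 74.030872
5. 89.249872, 49.284333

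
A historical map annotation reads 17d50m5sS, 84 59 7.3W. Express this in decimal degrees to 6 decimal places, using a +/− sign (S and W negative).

-17.834722, -84.985361

φ: 17° + 50/60 + 5/3600 = 17 + 0.833333 + 0.001389 = 17.8347222
S ⇒ negate
λ: 84° + 59/60 + 7.3/3600 = 84 + 0.983333 + 0.002028 = 84.9853611
W ⇒ negate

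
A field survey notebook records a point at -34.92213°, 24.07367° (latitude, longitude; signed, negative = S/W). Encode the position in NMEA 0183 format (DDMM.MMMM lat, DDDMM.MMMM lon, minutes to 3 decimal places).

3455.328,S / 02404.420,E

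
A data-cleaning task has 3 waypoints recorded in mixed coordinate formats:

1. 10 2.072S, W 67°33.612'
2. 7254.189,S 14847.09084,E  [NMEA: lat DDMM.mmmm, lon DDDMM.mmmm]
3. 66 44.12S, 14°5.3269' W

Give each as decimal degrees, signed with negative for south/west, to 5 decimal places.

Point 1:
  φ: 2.072′ = 0.034533°; total 10.034533
  hemisphere S, so the sign is −
  λ: 67 + 33.612/60 = 67.560200
  hemisphere W, so the sign is −
Point 2:
  φ: split at 2 digits → 72° and 54.189′; 72 + 54.189/60 = 72.903150
  S ⇒ negate
  Lon: split at 3 digits → 148° and 47.09084′; 148 + 47.09084/60 = 148.784847
  E ⇒ keep positive
Point 3:
  Latitude: 44.12′ = 0.735333°; total 66.735333
  S ⇒ negate
  Longitude: 14 + 5.3269/60 = 14.088782
  W ⇒ negate

1. -10.03453, -67.56020
2. -72.90315, 148.78485
3. -66.73533, -14.08878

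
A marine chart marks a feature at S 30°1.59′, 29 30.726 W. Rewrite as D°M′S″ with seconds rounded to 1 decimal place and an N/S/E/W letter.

30°01′35.4″ S, 29°30′43.6″ W

φ: fractional minutes 0.59000 × 60 = 35.400″
λ: fractional minutes 0.72600 × 60 = 43.560″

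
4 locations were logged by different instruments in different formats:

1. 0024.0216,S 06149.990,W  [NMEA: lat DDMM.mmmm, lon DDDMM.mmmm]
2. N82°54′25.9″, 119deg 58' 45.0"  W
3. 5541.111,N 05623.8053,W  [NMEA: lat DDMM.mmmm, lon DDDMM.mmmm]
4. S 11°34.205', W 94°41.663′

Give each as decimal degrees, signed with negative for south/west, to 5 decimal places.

1. -0.40036, -61.83317
2. 82.90719, -119.97917
3. 55.68518, -56.39676
4. -11.57008, -94.69438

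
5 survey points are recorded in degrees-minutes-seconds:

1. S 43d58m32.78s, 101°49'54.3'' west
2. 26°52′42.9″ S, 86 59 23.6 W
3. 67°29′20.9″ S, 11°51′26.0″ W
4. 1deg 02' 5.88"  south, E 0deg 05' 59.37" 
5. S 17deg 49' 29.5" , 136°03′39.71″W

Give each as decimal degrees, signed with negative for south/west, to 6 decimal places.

Point 1:
  φ: 58′ + 32.78″ = 58.54633′; 43 + 58.54633/60 = 43.9757722
  S ⇒ negate
  Longitude: 101° + 49/60 + 54.3/3600 = 101 + 0.816667 + 0.015083 = 101.8317500
  W → negative
Point 2:
  φ: 26° + 52/60 + 42.9/3600 = 26 + 0.866667 + 0.011917 = 26.8785833
  hemisphere S, so the sign is −
  λ: 59′ + 23.6″ = 59.39333′; 86 + 59.39333/60 = 86.9898889
  W ⇒ negate
Point 3:
  Lat: 29′ + 20.9″ = 29.34833′; 67 + 29.34833/60 = 67.4891389
  S → negative
  λ: 11 + 51/60 + 26/3600 = 11.8572222
  hemisphere W, so the sign is −
Point 4:
  φ: 2′ + 5.88″ = 2.09800′; 1 + 2.09800/60 = 1.0349667
  S → negative
  λ: 5′ + 59.37″ = 5.98950′; 0 + 5.98950/60 = 0.0998250
  E → positive
Point 5:
  φ: 49′ + 29.5″ = 49.49167′; 17 + 49.49167/60 = 17.8248611
  S → negative
  Lon: 136° + 3/60 + 39.71/3600 = 136 + 0.050000 + 0.011031 = 136.0610306
  hemisphere W, so the sign is −

1. -43.975772, -101.831750
2. -26.878583, -86.989889
3. -67.489139, -11.857222
4. -1.034967, 0.099825
5. -17.824861, -136.061031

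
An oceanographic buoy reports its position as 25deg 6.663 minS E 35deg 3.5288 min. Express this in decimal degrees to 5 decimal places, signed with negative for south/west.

-25.11105, 35.05881

Lat: 6.663′ = 0.111050°; total 25.111050
S → negative
λ: 35 + 3.5288/60 = 35.058813
E ⇒ keep positive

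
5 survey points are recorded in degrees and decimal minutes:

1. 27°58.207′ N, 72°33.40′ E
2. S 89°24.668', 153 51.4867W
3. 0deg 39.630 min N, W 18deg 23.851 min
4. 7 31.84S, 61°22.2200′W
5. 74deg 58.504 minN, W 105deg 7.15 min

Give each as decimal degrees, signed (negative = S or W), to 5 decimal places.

1. 27.97012, 72.55667
2. -89.41113, -153.85811
3. 0.66050, -18.39752
4. -7.53067, -61.37033
5. 74.97507, -105.11917

Point 1:
  Latitude: 58.207′ = 0.970117°; total 27.970117
  N ⇒ keep positive
  Longitude: 33.4′ = 0.556667°; total 72.556667
  E ⇒ keep positive
Point 2:
  Latitude: 89 + 24.668/60 = 89.411133
  S ⇒ negate
  Lon: 153 + 51.4867/60 = 153.858112
  W ⇒ negate
Point 3:
  Latitude: 0 + 39.63/60 = 0.660500
  N ⇒ keep positive
  Longitude: 18 + 23.851/60 = 18.397517
  W → negative
Point 4:
  Latitude: 7 + 31.84/60 = 7.530667
  S ⇒ negate
  λ: 61 + 22.22/60 = 61.370333
  W ⇒ negate
Point 5:
  Latitude: 74 + 58.504/60 = 74.975067
  N → positive
  Longitude: 105 + 7.15/60 = 105.119167
  W → negative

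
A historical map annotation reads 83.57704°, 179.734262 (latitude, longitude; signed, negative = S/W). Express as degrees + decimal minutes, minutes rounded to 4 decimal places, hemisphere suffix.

Latitude: fractional part 0.577040 → 34.622400 minutes
λ: fractional part 0.734262 → 44.055720 minutes

83° 34.6224′ N, 179° 44.0557′ E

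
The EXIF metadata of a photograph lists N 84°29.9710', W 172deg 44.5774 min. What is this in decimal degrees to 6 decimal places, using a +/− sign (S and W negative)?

84.499517, -172.742957

φ: 84 + 29.971/60 = 84.4995167
N ⇒ keep positive
Lon: 44.5774′ = 0.742957°; total 172.7429567
W → negative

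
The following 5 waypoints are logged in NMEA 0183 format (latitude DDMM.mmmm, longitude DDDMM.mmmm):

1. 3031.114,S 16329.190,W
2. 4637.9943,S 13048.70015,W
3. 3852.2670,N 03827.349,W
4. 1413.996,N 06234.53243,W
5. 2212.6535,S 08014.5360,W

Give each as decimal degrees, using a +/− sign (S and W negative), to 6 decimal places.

Point 1:
  Latitude: split at 2 digits → 30° and 31.114′; 30 + 31.114/60 = 30.5185667
  hemisphere S, so the sign is −
  Lon: degrees = first 3 digits = 163, minutes = 29.19; 163 + 29.19/60 = 163.4865000
  W → negative
Point 2:
  Lat: degrees = first 2 digits = 46, minutes = 37.9943; 46 + 37.9943/60 = 46.6332383
  S ⇒ negate
  Longitude: split at 3 digits → 130° and 48.70015′; 130 + 48.70015/60 = 130.8116692
  W → negative
Point 3:
  Lat: degrees = first 2 digits = 38, minutes = 52.267; 38 + 52.267/60 = 38.8711167
  N ⇒ keep positive
  λ: split at 3 digits → 038° and 27.349′; 38 + 27.349/60 = 38.4558167
  W ⇒ negate
Point 4:
  Lat: split at 2 digits → 14° and 13.996′; 14 + 13.996/60 = 14.2332667
  N → positive
  Lon: split at 3 digits → 062° and 34.53243′; 62 + 34.53243/60 = 62.5755405
  W ⇒ negate
Point 5:
  φ: split at 2 digits → 22° and 12.6535′; 22 + 12.6535/60 = 22.2108917
  S → negative
  Lon: split at 3 digits → 080° and 14.536′; 80 + 14.536/60 = 80.2422667
  W → negative

1. -30.518567, -163.486500
2. -46.633238, -130.811669
3. 38.871117, -38.455817
4. 14.233267, -62.575541
5. -22.210892, -80.242267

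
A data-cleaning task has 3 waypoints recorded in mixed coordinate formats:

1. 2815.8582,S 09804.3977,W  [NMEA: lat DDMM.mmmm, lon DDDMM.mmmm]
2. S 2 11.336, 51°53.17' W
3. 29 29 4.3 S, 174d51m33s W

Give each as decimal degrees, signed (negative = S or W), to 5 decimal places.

1. -28.26430, -98.07330
2. -2.18893, -51.88617
3. -29.48453, -174.85917

Point 1:
  Latitude: degrees = first 2 digits = 28, minutes = 15.8582; 28 + 15.8582/60 = 28.264303
  S → negative
  Longitude: degrees = first 3 digits = 98, minutes = 4.3977; 98 + 4.3977/60 = 98.073295
  W ⇒ negate
Point 2:
  Latitude: 2 + 11.336/60 = 2.188933
  S → negative
  Lon: 51 + 53.17/60 = 51.886167
  W ⇒ negate
Point 3:
  φ: 29° + 29/60 + 4.3/3600 = 29 + 0.483333 + 0.001194 = 29.484528
  S ⇒ negate
  Longitude: 174 + 51/60 + 33/3600 = 174.859167
  hemisphere W, so the sign is −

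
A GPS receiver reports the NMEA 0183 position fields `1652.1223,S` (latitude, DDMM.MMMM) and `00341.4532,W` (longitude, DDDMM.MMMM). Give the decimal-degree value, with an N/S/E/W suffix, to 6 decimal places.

Lat: split at 2 digits → 16° and 52.1223′; 16 + 52.1223/60 = 16.8687050
Longitude: split at 3 digits → 003° and 41.4532′; 3 + 41.4532/60 = 3.6908867

16.868705° S, 3.690887° W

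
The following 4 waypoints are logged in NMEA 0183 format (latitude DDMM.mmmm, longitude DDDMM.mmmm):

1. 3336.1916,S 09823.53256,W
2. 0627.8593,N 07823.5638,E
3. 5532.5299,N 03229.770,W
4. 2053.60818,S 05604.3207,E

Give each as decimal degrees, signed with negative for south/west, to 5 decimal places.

Point 1:
  φ: split at 2 digits → 33° and 36.1916′; 33 + 36.1916/60 = 33.603193
  hemisphere S, so the sign is −
  λ: split at 3 digits → 098° and 23.53256′; 98 + 23.53256/60 = 98.392209
  W → negative
Point 2:
  Latitude: degrees = first 2 digits = 6, minutes = 27.8593; 6 + 27.8593/60 = 6.464322
  N → positive
  Longitude: degrees = first 3 digits = 78, minutes = 23.5638; 78 + 23.5638/60 = 78.392730
  E → positive
Point 3:
  φ: degrees = first 2 digits = 55, minutes = 32.5299; 55 + 32.5299/60 = 55.542165
  N ⇒ keep positive
  Lon: degrees = first 3 digits = 32, minutes = 29.77; 32 + 29.77/60 = 32.496167
  hemisphere W, so the sign is −
Point 4:
  φ: degrees = first 2 digits = 20, minutes = 53.60818; 20 + 53.60818/60 = 20.893470
  hemisphere S, so the sign is −
  λ: degrees = first 3 digits = 56, minutes = 4.3207; 56 + 4.3207/60 = 56.072012
  E → positive

1. -33.60319, -98.39221
2. 6.46432, 78.39273
3. 55.54217, -32.49617
4. -20.89347, 56.07201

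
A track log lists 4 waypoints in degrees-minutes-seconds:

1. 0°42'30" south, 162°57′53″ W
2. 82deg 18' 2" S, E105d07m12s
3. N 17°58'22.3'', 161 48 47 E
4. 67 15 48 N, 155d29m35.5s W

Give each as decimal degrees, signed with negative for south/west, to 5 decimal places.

Point 1:
  φ: 42′ + 30″ = 42.50000′; 0 + 42.50000/60 = 0.708333
  hemisphere S, so the sign is −
  Lon: 162° + 57/60 + 53/3600 = 162 + 0.950000 + 0.014722 = 162.964722
  W ⇒ negate
Point 2:
  φ: 82° + 18/60 + 2/3600 = 82 + 0.300000 + 0.000556 = 82.300556
  S → negative
  Longitude: 7′ + 12″ = 7.20000′; 105 + 7.20000/60 = 105.120000
  E ⇒ keep positive
Point 3:
  Lat: 58′ + 22.3″ = 58.37167′; 17 + 58.37167/60 = 17.972861
  N → positive
  λ: 161 + 48/60 + 47/3600 = 161.813056
  E → positive
Point 4:
  Latitude: 67 + 15/60 + 48/3600 = 67.263333
  N → positive
  λ: 155 + 29/60 + 35.5/3600 = 155.493194
  W ⇒ negate

1. -0.70833, -162.96472
2. -82.30056, 105.12000
3. 17.97286, 161.81306
4. 67.26333, -155.49319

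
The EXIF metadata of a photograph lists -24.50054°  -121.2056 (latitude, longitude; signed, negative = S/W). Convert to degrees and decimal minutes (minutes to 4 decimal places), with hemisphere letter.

24° 30.0324′ S, 121° 12.3360′ W

Latitude is negative → S; |value| = 24.500540
φ: 24° + 0.500540 × 60 = 24° 30.032400′
Longitude is negative → W; |value| = 121.205600
Longitude: minutes = (121.205600 − 121) × 60 = 12.336000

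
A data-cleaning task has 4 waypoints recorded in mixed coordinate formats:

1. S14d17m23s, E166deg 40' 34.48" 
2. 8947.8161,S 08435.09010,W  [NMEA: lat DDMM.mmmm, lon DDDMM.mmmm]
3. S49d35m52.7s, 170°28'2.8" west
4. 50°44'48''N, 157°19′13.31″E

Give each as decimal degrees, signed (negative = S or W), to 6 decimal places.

Point 1:
  Latitude: 14° + 17/60 + 23/3600 = 14 + 0.283333 + 0.006389 = 14.2897222
  S → negative
  Longitude: 166 + 40/60 + 34.48/3600 = 166.6762444
  E → positive
Point 2:
  Latitude: split at 2 digits → 89° and 47.8161′; 89 + 47.8161/60 = 89.7969350
  hemisphere S, so the sign is −
  λ: degrees = first 3 digits = 84, minutes = 35.0901; 84 + 35.0901/60 = 84.5848350
  W ⇒ negate
Point 3:
  φ: 49 + 35/60 + 52.7/3600 = 49.5979722
  S ⇒ negate
  Lon: 28′ + 2.8″ = 28.04667′; 170 + 28.04667/60 = 170.4674444
  hemisphere W, so the sign is −
Point 4:
  Latitude: 44′ + 48″ = 44.80000′; 50 + 44.80000/60 = 50.7466667
  N ⇒ keep positive
  Longitude: 157° + 19/60 + 13.31/3600 = 157 + 0.316667 + 0.003697 = 157.3203639
  E → positive

1. -14.289722, 166.676244
2. -89.796935, -84.584835
3. -49.597972, -170.467444
4. 50.746667, 157.320364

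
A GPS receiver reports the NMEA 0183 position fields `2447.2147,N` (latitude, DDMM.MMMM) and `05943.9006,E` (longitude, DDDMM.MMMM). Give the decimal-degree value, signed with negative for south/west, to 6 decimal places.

24.786912, 59.731677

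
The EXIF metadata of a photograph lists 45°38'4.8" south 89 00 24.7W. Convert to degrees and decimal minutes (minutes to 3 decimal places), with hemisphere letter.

Latitude: seconds/60 = 0.08000; minutes = 38 + 0.08000 = 38.08000
Lon: 0 + 24.7/60 = 0.41167′

45° 38.080′ S, 89° 0.412′ W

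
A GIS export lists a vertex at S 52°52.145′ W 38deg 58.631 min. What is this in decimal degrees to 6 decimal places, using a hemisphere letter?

52.869083° S, 38.977183° W

Latitude: 52.145′ = 0.869083°; total 52.8690833
λ: 38 + 58.631/60 = 38.9771833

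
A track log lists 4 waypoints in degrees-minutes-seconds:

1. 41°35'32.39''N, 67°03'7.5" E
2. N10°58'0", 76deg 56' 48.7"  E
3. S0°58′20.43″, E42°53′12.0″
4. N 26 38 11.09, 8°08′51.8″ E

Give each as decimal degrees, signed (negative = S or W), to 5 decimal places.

1. 41.59233, 67.05208
2. 10.96667, 76.94686
3. -0.97234, 42.88667
4. 26.63641, 8.14772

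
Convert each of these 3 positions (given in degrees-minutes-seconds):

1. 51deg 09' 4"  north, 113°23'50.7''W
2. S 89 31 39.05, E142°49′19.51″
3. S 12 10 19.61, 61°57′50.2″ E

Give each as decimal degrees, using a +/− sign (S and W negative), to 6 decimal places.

Point 1:
  Latitude: 9′ + 4″ = 9.06667′; 51 + 9.06667/60 = 51.1511111
  N → positive
  Lon: 113 + 23/60 + 50.7/3600 = 113.3974167
  hemisphere W, so the sign is −
Point 2:
  Lat: 31′ + 39.05″ = 31.65083′; 89 + 31.65083/60 = 89.5275139
  S ⇒ negate
  λ: 142 + 49/60 + 19.51/3600 = 142.8220861
  E ⇒ keep positive
Point 3:
  φ: 10′ + 19.61″ = 10.32683′; 12 + 10.32683/60 = 12.1721139
  S ⇒ negate
  λ: 57′ + 50.2″ = 57.83667′; 61 + 57.83667/60 = 61.9639444
  E ⇒ keep positive

1. 51.151111, -113.397417
2. -89.527514, 142.822086
3. -12.172114, 61.963944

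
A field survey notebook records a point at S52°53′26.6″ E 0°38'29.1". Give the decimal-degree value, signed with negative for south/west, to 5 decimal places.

-52.89072, 0.64142

φ: 52° + 53/60 + 26.6/3600 = 52 + 0.883333 + 0.007389 = 52.890722
S → negative
Longitude: 38′ + 29.1″ = 38.48500′; 0 + 38.48500/60 = 0.641417
E → positive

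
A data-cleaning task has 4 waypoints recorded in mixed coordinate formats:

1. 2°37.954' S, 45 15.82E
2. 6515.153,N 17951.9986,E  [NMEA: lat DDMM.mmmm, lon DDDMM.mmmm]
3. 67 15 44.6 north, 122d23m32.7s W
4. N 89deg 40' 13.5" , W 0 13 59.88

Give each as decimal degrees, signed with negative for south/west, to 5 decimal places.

1. -2.63257, 45.26367
2. 65.25255, 179.86664
3. 67.26239, -122.39242
4. 89.67042, -0.23330

Point 1:
  φ: 37.954′ = 0.632567°; total 2.632567
  S ⇒ negate
  λ: 45 + 15.82/60 = 45.263667
  E → positive
Point 2:
  Latitude: degrees = first 2 digits = 65, minutes = 15.153; 65 + 15.153/60 = 65.252550
  N → positive
  λ: split at 3 digits → 179° and 51.9986′; 179 + 51.9986/60 = 179.866643
  E → positive
Point 3:
  φ: 67° + 15/60 + 44.6/3600 = 67 + 0.250000 + 0.012389 = 67.262389
  N ⇒ keep positive
  Lon: 122 + 23/60 + 32.7/3600 = 122.392417
  W ⇒ negate
Point 4:
  Lat: 89° + 40/60 + 13.5/3600 = 89 + 0.666667 + 0.003750 = 89.670417
  N ⇒ keep positive
  Lon: 0° + 13/60 + 59.88/3600 = 0 + 0.216667 + 0.016633 = 0.233300
  W ⇒ negate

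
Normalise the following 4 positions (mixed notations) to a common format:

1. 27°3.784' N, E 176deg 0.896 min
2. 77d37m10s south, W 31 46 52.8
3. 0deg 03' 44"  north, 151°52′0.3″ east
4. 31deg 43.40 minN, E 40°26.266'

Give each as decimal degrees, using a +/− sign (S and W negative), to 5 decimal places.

1. 27.06307, 176.01493
2. -77.61944, -31.78133
3. 0.06222, 151.86675
4. 31.72333, 40.43777

Point 1:
  φ: 3.784′ = 0.063067°; total 27.063067
  N ⇒ keep positive
  Lon: 176 + 0.896/60 = 176.014933
  E ⇒ keep positive
Point 2:
  Latitude: 77 + 37/60 + 10/3600 = 77.619444
  hemisphere S, so the sign is −
  Lon: 31 + 46/60 + 52.8/3600 = 31.781333
  W → negative
Point 3:
  Latitude: 0 + 3/60 + 44/3600 = 0.062222
  N → positive
  Longitude: 151° + 52/60 + 0.3/3600 = 151 + 0.866667 + 0.000083 = 151.866750
  E → positive
Point 4:
  Latitude: 43.4′ = 0.723333°; total 31.723333
  N ⇒ keep positive
  λ: 40 + 26.266/60 = 40.437767
  E ⇒ keep positive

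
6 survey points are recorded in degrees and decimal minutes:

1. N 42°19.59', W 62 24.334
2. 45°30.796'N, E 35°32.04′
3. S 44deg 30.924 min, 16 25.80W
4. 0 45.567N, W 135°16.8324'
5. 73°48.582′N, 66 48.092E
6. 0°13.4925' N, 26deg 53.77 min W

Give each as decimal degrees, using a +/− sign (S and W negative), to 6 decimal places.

1. 42.326500, -62.405567
2. 45.513267, 35.534000
3. -44.515400, -16.430000
4. 0.759450, -135.280540
5. 73.809700, 66.801533
6. 0.224875, -26.896167

Point 1:
  Latitude: 42 + 19.59/60 = 42.3265000
  N ⇒ keep positive
  Longitude: 24.334′ = 0.405567°; total 62.4055667
  W → negative
Point 2:
  Latitude: 45 + 30.796/60 = 45.5132667
  N ⇒ keep positive
  Lon: 32.04′ = 0.534000°; total 35.5340000
  E → positive
Point 3:
  Lat: 44 + 30.924/60 = 44.5154000
  hemisphere S, so the sign is −
  Lon: 16 + 25.8/60 = 16.4300000
  W ⇒ negate
Point 4:
  Lat: 0 + 45.567/60 = 0.7594500
  N ⇒ keep positive
  Longitude: 135 + 16.8324/60 = 135.2805400
  hemisphere W, so the sign is −
Point 5:
  Lat: 73 + 48.582/60 = 73.8097000
  N ⇒ keep positive
  λ: 48.092′ = 0.801533°; total 66.8015333
  E ⇒ keep positive
Point 6:
  Latitude: 13.4925′ = 0.224875°; total 0.2248750
  N ⇒ keep positive
  λ: 26 + 53.77/60 = 26.8961667
  W ⇒ negate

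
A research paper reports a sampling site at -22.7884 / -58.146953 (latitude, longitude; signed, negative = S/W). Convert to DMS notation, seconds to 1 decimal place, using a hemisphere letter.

22°47′18.2″ S, 58°08′49.0″ W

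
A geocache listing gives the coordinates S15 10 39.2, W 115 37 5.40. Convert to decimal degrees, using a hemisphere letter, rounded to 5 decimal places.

15.17756° S, 115.61817° W

Lat: 10′ + 39.2″ = 10.65333′; 15 + 10.65333/60 = 15.177556
λ: 115 + 37/60 + 5.4/3600 = 115.618167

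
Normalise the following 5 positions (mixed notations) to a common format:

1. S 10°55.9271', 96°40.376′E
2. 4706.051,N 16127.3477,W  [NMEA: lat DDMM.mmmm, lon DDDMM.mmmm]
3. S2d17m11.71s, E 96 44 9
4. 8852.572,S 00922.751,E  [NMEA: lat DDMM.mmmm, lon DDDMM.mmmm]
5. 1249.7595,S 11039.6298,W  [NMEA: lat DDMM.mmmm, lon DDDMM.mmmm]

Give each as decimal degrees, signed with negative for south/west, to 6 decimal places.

1. -10.932118, 96.672933
2. 47.100850, -161.455795
3. -2.286586, 96.735833
4. -88.876200, 9.379183
5. -12.829325, -110.660497

Point 1:
  Latitude: 55.9271′ = 0.932118°; total 10.9321183
  S → negative
  λ: 40.376′ = 0.672933°; total 96.6729333
  E ⇒ keep positive
Point 2:
  Lat: degrees = first 2 digits = 47, minutes = 6.051; 47 + 6.051/60 = 47.1008500
  N ⇒ keep positive
  Longitude: degrees = first 3 digits = 161, minutes = 27.3477; 161 + 27.3477/60 = 161.4557950
  hemisphere W, so the sign is −
Point 3:
  Latitude: 2 + 17/60 + 11.71/3600 = 2.2865861
  hemisphere S, so the sign is −
  Longitude: 96° + 44/60 + 9/3600 = 96 + 0.733333 + 0.002500 = 96.7358333
  E ⇒ keep positive
Point 4:
  φ: split at 2 digits → 88° and 52.572′; 88 + 52.572/60 = 88.8762000
  hemisphere S, so the sign is −
  λ: degrees = first 3 digits = 9, minutes = 22.751; 9 + 22.751/60 = 9.3791833
  E → positive
Point 5:
  Latitude: degrees = first 2 digits = 12, minutes = 49.7595; 12 + 49.7595/60 = 12.8293250
  hemisphere S, so the sign is −
  λ: degrees = first 3 digits = 110, minutes = 39.6298; 110 + 39.6298/60 = 110.6604967
  W → negative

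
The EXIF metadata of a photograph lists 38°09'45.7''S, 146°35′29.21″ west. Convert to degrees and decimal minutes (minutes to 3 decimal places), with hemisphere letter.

38° 9.762′ S, 146° 35.487′ W

Lat: 9 + 45.7/60 = 9.76167′
λ: 35 + 29.21/60 = 35.48683′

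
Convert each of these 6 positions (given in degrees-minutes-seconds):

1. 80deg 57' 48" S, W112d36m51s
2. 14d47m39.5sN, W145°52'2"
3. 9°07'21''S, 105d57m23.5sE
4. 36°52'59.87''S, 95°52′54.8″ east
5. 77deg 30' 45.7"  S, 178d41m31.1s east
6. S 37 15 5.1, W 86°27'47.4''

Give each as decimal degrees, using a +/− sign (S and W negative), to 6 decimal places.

Point 1:
  φ: 57′ + 48″ = 57.80000′; 80 + 57.80000/60 = 80.9633333
  S ⇒ negate
  Longitude: 36′ + 51″ = 36.85000′; 112 + 36.85000/60 = 112.6141667
  hemisphere W, so the sign is −
Point 2:
  Latitude: 47′ + 39.5″ = 47.65833′; 14 + 47.65833/60 = 14.7943056
  N → positive
  λ: 145° + 52/60 + 2/3600 = 145 + 0.866667 + 0.000556 = 145.8672222
  W ⇒ negate
Point 3:
  φ: 9 + 7/60 + 21/3600 = 9.1225000
  S → negative
  λ: 105° + 57/60 + 23.5/3600 = 105 + 0.950000 + 0.006528 = 105.9565278
  E → positive
Point 4:
  Lat: 52′ + 59.87″ = 52.99783′; 36 + 52.99783/60 = 36.8832972
  S ⇒ negate
  Lon: 52′ + 54.8″ = 52.91333′; 95 + 52.91333/60 = 95.8818889
  E → positive
Point 5:
  φ: 77° + 30/60 + 45.7/3600 = 77 + 0.500000 + 0.012694 = 77.5126944
  S → negative
  Lon: 41′ + 31.1″ = 41.51833′; 178 + 41.51833/60 = 178.6919722
  E ⇒ keep positive
Point 6:
  Lat: 15′ + 5.1″ = 15.08500′; 37 + 15.08500/60 = 37.2514167
  S → negative
  Lon: 86 + 27/60 + 47.4/3600 = 86.4631667
  hemisphere W, so the sign is −

1. -80.963333, -112.614167
2. 14.794306, -145.867222
3. -9.122500, 105.956528
4. -36.883297, 95.881889
5. -77.512694, 178.691972
6. -37.251417, -86.463167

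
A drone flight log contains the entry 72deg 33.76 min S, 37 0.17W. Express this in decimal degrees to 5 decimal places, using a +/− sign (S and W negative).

Latitude: 72 + 33.76/60 = 72.562667
hemisphere S, so the sign is −
Longitude: 0.17′ = 0.002833°; total 37.002833
W ⇒ negate

-72.56267, -37.00283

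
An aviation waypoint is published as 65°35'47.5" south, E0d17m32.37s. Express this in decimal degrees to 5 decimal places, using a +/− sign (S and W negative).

-65.59653, 0.29233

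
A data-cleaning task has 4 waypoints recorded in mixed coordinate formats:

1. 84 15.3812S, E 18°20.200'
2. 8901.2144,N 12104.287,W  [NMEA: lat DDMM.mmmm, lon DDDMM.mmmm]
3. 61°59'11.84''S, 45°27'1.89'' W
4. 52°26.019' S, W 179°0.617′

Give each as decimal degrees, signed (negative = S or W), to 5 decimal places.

Point 1:
  Lat: 15.3812′ = 0.256353°; total 84.256353
  hemisphere S, so the sign is −
  Longitude: 18 + 20.2/60 = 18.336667
  E → positive
Point 2:
  Lat: degrees = first 2 digits = 89, minutes = 1.2144; 89 + 1.2144/60 = 89.020240
  N → positive
  λ: split at 3 digits → 121° and 4.287′; 121 + 4.287/60 = 121.071450
  hemisphere W, so the sign is −
Point 3:
  Latitude: 59′ + 11.84″ = 59.19733′; 61 + 59.19733/60 = 61.986622
  S → negative
  Lon: 45° + 27/60 + 1.89/3600 = 45 + 0.450000 + 0.000525 = 45.450525
  W → negative
Point 4:
  Lat: 26.019′ = 0.433650°; total 52.433650
  S ⇒ negate
  λ: 0.617′ = 0.010283°; total 179.010283
  hemisphere W, so the sign is −

1. -84.25635, 18.33667
2. 89.02024, -121.07145
3. -61.98662, -45.45053
4. -52.43365, -179.01028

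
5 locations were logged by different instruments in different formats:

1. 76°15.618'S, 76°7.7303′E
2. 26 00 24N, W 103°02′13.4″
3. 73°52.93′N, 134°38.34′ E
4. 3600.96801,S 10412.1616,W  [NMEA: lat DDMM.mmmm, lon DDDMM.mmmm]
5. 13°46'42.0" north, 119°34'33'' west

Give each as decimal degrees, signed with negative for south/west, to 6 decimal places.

1. -76.260300, 76.128838
2. 26.006667, -103.037056
3. 73.882167, 134.639000
4. -36.016134, -104.202693
5. 13.778333, -119.575833

Point 1:
  φ: 76 + 15.618/60 = 76.2603000
  S ⇒ negate
  Lon: 76 + 7.7303/60 = 76.1288383
  E → positive
Point 2:
  φ: 26° + 0/60 + 24/3600 = 26 + 0.000000 + 0.006667 = 26.0066667
  N ⇒ keep positive
  Longitude: 103 + 2/60 + 13.4/3600 = 103.0370556
  W → negative
Point 3:
  Lat: 52.93′ = 0.882167°; total 73.8821667
  N ⇒ keep positive
  Lon: 38.34′ = 0.639000°; total 134.6390000
  E → positive
Point 4:
  Lat: split at 2 digits → 36° and 0.96801′; 36 + 0.96801/60 = 36.0161335
  S → negative
  λ: split at 3 digits → 104° and 12.1616′; 104 + 12.1616/60 = 104.2026933
  W ⇒ negate
Point 5:
  φ: 46′ + 42″ = 46.70000′; 13 + 46.70000/60 = 13.7783333
  N ⇒ keep positive
  λ: 119° + 34/60 + 33/3600 = 119 + 0.566667 + 0.009167 = 119.5758333
  hemisphere W, so the sign is −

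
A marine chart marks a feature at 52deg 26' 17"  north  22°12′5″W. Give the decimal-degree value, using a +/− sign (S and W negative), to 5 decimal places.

52.43806, -22.20139

Latitude: 52 + 26/60 + 17/3600 = 52.438056
N ⇒ keep positive
Longitude: 12′ + 5″ = 12.08333′; 22 + 12.08333/60 = 22.201389
hemisphere W, so the sign is −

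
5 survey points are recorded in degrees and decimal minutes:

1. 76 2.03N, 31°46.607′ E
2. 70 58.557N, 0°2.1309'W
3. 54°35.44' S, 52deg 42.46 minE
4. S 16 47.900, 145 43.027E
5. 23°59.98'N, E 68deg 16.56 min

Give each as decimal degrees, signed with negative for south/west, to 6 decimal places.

Point 1:
  Latitude: 2.03′ = 0.033833°; total 76.0338333
  N ⇒ keep positive
  Longitude: 46.607′ = 0.776783°; total 31.7767833
  E → positive
Point 2:
  φ: 70 + 58.557/60 = 70.9759500
  N → positive
  Longitude: 2.1309′ = 0.035515°; total 0.0355150
  W → negative
Point 3:
  Lat: 35.44′ = 0.590667°; total 54.5906667
  hemisphere S, so the sign is −
  Longitude: 42.46′ = 0.707667°; total 52.7076667
  E ⇒ keep positive
Point 4:
  φ: 47.9′ = 0.798333°; total 16.7983333
  S → negative
  λ: 43.027′ = 0.717117°; total 145.7171167
  E → positive
Point 5:
  Lat: 23 + 59.98/60 = 23.9996667
  N ⇒ keep positive
  Longitude: 16.56′ = 0.276000°; total 68.2760000
  E → positive

1. 76.033833, 31.776783
2. 70.975950, -0.035515
3. -54.590667, 52.707667
4. -16.798333, 145.717117
5. 23.999667, 68.276000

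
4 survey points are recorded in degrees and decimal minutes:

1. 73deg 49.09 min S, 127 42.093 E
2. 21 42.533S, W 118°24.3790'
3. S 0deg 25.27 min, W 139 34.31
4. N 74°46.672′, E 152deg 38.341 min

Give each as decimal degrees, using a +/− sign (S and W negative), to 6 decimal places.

Point 1:
  Latitude: 49.09′ = 0.818167°; total 73.8181667
  hemisphere S, so the sign is −
  λ: 127 + 42.093/60 = 127.7015500
  E → positive
Point 2:
  Latitude: 21 + 42.533/60 = 21.7088833
  S → negative
  Longitude: 118 + 24.379/60 = 118.4063167
  W ⇒ negate
Point 3:
  Latitude: 0 + 25.27/60 = 0.4211667
  hemisphere S, so the sign is −
  Longitude: 34.31′ = 0.571833°; total 139.5718333
  W → negative
Point 4:
  Latitude: 46.672′ = 0.777867°; total 74.7778667
  N ⇒ keep positive
  Lon: 38.341′ = 0.639017°; total 152.6390167
  E → positive

1. -73.818167, 127.701550
2. -21.708883, -118.406317
3. -0.421167, -139.571833
4. 74.777867, 152.639017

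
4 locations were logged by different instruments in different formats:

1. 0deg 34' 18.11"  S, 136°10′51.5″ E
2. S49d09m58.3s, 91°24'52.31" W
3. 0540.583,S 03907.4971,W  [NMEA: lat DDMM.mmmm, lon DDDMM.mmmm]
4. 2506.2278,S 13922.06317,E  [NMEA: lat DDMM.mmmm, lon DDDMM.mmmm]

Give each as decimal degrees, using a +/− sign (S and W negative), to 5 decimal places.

Point 1:
  φ: 0 + 34/60 + 18.11/3600 = 0.571697
  hemisphere S, so the sign is −
  Longitude: 136° + 10/60 + 51.5/3600 = 136 + 0.166667 + 0.014306 = 136.180972
  E → positive
Point 2:
  Latitude: 49 + 9/60 + 58.3/3600 = 49.166194
  S ⇒ negate
  Longitude: 91 + 24/60 + 52.31/3600 = 91.414531
  hemisphere W, so the sign is −
Point 3:
  φ: degrees = first 2 digits = 5, minutes = 40.583; 5 + 40.583/60 = 5.676383
  hemisphere S, so the sign is −
  Lon: degrees = first 3 digits = 39, minutes = 7.4971; 39 + 7.4971/60 = 39.124952
  W ⇒ negate
Point 4:
  Latitude: split at 2 digits → 25° and 6.2278′; 25 + 6.2278/60 = 25.103797
  S ⇒ negate
  Longitude: split at 3 digits → 139° and 22.06317′; 139 + 22.06317/60 = 139.367720
  E ⇒ keep positive

1. -0.57170, 136.18097
2. -49.16619, -91.41453
3. -5.67638, -39.12495
4. -25.10380, 139.36772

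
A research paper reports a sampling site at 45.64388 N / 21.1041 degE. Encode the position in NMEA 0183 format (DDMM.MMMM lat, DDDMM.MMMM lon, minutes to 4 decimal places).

φ: fractional part 0.643880 → 38.632800 minutes
Lon: minutes = (21.104100 − 21) × 60 = 6.246000

4538.6328,N / 02106.2460,E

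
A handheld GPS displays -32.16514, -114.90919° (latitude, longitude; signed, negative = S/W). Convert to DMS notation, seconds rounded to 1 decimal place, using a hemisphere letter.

32°09′54.5″ S, 114°54′33.1″ W

Latitude is negative → S; |value| = 32.165140
Lat: 0.165140 × 60 = 9.90840′ → 9′, remainder × 60 = 54.504″
Longitude is negative → W; |value| = 114.909190
Lon: 0.909190 × 60 = 54.55140′ → 54′, remainder × 60 = 33.084″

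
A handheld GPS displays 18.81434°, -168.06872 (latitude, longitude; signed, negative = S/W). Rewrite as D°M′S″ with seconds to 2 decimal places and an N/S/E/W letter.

φ: 0.814340 × 60 = 48.86040′ → 48′, remainder × 60 = 51.6240″
Longitude is negative → W; |value| = 168.068720
Lon: 0.068720° → 4.12320′; 0.12320 × 60 = 7.3920″

18°48′51.62″ N, 168°04′7.39″ W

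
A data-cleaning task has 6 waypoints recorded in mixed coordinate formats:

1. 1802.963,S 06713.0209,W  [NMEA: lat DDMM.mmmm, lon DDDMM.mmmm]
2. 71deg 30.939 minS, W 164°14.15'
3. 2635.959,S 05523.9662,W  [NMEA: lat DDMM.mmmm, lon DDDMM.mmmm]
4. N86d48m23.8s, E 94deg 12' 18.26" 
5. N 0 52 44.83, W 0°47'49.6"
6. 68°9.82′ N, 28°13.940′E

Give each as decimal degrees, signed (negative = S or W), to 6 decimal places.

Point 1:
  Lat: split at 2 digits → 18° and 2.963′; 18 + 2.963/60 = 18.0493833
  S → negative
  Longitude: split at 3 digits → 067° and 13.0209′; 67 + 13.0209/60 = 67.2170150
  W ⇒ negate
Point 2:
  Latitude: 71 + 30.939/60 = 71.5156500
  S → negative
  Longitude: 164 + 14.15/60 = 164.2358333
  W → negative
Point 3:
  φ: split at 2 digits → 26° and 35.959′; 26 + 35.959/60 = 26.5993167
  S ⇒ negate
  Lon: split at 3 digits → 055° and 23.9662′; 55 + 23.9662/60 = 55.3994367
  W → negative
Point 4:
  Latitude: 48′ + 23.8″ = 48.39667′; 86 + 48.39667/60 = 86.8066111
  N → positive
  λ: 94 + 12/60 + 18.26/3600 = 94.2050722
  E ⇒ keep positive
Point 5:
  φ: 0° + 52/60 + 44.83/3600 = 0 + 0.866667 + 0.012453 = 0.8791194
  N ⇒ keep positive
  λ: 47′ + 49.6″ = 47.82667′; 0 + 47.82667/60 = 0.7971111
  W → negative
Point 6:
  φ: 68 + 9.82/60 = 68.1636667
  N → positive
  Longitude: 13.94′ = 0.232333°; total 28.2323333
  E ⇒ keep positive

1. -18.049383, -67.217015
2. -71.515650, -164.235833
3. -26.599317, -55.399437
4. 86.806611, 94.205072
5. 0.879119, -0.797111
6. 68.163667, 28.232333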